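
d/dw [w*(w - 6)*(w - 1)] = 3*w^2 - 14*w + 6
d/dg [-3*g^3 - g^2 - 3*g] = -9*g^2 - 2*g - 3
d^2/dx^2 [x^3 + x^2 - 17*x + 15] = 6*x + 2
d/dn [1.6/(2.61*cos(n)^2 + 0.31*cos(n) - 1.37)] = (8.352*cos(n) + 0.496)*sin(n)/(2.61*cos(n)^2 + 0.31*cos(n) - 1.37)^2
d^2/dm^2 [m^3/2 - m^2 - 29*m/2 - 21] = 3*m - 2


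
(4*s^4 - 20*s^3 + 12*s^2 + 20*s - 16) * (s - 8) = 4*s^5 - 52*s^4 + 172*s^3 - 76*s^2 - 176*s + 128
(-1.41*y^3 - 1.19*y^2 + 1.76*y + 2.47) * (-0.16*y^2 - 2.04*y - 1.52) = 0.2256*y^5 + 3.0668*y^4 + 4.2892*y^3 - 2.1768*y^2 - 7.714*y - 3.7544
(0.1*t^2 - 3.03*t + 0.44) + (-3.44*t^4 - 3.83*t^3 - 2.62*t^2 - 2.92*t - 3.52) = -3.44*t^4 - 3.83*t^3 - 2.52*t^2 - 5.95*t - 3.08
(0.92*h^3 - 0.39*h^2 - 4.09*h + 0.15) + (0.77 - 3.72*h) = 0.92*h^3 - 0.39*h^2 - 7.81*h + 0.92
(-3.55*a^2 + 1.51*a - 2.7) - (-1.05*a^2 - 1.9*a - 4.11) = -2.5*a^2 + 3.41*a + 1.41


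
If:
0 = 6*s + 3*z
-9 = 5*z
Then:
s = 9/10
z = -9/5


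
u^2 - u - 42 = (u - 7)*(u + 6)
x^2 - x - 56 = (x - 8)*(x + 7)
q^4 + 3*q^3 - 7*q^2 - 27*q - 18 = (q - 3)*(q + 1)*(q + 2)*(q + 3)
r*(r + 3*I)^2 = r^3 + 6*I*r^2 - 9*r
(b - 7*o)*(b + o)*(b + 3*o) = b^3 - 3*b^2*o - 25*b*o^2 - 21*o^3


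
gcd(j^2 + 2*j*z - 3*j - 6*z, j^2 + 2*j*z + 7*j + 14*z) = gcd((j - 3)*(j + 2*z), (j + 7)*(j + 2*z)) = j + 2*z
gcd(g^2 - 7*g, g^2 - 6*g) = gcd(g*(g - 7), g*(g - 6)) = g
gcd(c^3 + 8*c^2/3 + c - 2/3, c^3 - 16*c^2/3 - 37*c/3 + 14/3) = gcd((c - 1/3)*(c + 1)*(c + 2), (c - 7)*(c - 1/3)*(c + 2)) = c^2 + 5*c/3 - 2/3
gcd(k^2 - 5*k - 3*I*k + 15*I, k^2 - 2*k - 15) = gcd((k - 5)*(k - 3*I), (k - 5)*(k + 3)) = k - 5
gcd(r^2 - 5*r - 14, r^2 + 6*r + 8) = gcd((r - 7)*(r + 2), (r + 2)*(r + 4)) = r + 2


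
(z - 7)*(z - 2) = z^2 - 9*z + 14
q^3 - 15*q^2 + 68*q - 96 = (q - 8)*(q - 4)*(q - 3)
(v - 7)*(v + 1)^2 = v^3 - 5*v^2 - 13*v - 7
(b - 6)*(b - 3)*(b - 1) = b^3 - 10*b^2 + 27*b - 18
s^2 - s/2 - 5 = (s - 5/2)*(s + 2)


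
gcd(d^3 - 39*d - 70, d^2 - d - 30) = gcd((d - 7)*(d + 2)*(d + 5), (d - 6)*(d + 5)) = d + 5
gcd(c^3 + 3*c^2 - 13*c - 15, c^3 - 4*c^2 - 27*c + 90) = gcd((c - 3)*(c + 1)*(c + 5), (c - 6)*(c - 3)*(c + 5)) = c^2 + 2*c - 15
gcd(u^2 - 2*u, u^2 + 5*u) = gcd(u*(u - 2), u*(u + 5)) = u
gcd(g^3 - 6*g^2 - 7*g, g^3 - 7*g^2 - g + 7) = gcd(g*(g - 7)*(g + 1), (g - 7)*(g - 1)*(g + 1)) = g^2 - 6*g - 7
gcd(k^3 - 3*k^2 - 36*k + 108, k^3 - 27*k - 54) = k - 6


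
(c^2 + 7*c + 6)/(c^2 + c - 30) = (c + 1)/(c - 5)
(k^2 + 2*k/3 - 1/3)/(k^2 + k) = (k - 1/3)/k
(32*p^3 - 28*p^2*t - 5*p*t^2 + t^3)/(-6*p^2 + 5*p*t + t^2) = (-32*p^2 - 4*p*t + t^2)/(6*p + t)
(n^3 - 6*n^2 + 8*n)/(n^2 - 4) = n*(n - 4)/(n + 2)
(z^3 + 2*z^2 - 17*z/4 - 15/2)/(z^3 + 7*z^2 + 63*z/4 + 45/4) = (z - 2)/(z + 3)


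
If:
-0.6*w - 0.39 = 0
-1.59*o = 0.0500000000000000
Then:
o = -0.03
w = -0.65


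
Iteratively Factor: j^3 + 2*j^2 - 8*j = (j)*(j^2 + 2*j - 8) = j*(j + 4)*(j - 2)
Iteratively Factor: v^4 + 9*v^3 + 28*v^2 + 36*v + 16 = (v + 2)*(v^3 + 7*v^2 + 14*v + 8) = (v + 2)^2*(v^2 + 5*v + 4) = (v + 1)*(v + 2)^2*(v + 4)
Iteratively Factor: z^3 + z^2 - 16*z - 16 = (z + 1)*(z^2 - 16) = (z - 4)*(z + 1)*(z + 4)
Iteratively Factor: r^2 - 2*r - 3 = (r + 1)*(r - 3)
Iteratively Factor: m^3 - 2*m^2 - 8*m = (m + 2)*(m^2 - 4*m) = m*(m + 2)*(m - 4)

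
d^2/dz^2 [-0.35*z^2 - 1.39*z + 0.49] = -0.700000000000000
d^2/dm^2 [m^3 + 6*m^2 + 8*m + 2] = 6*m + 12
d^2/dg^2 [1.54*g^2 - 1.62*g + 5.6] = 3.08000000000000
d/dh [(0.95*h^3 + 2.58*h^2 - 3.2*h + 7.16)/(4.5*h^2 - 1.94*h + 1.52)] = (4.275*h^4 - 3.686*h^3 + 13.7268*h^2 - 56.5968*h + 9.0264)/(20.25*h^4 - 17.46*h^3 + 17.4436*h^2 - 5.8976*h + 2.3104)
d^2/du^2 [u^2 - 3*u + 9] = 2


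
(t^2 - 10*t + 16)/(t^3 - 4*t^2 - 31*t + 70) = (t - 8)/(t^2 - 2*t - 35)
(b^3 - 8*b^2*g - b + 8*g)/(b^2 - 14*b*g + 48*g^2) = (b^2 - 1)/(b - 6*g)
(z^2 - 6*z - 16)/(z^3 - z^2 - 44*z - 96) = (z + 2)/(z^2 + 7*z + 12)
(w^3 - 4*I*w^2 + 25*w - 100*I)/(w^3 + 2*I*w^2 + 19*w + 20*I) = (w - 5*I)/(w + I)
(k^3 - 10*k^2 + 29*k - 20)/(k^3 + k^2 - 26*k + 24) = (k - 5)/(k + 6)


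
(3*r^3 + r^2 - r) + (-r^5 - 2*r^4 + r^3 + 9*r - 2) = -r^5 - 2*r^4 + 4*r^3 + r^2 + 8*r - 2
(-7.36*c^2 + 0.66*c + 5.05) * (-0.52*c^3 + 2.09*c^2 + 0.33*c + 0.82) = 3.8272*c^5 - 15.7256*c^4 - 3.6754*c^3 + 4.7371*c^2 + 2.2077*c + 4.141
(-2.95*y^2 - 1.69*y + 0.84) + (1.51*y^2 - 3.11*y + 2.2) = -1.44*y^2 - 4.8*y + 3.04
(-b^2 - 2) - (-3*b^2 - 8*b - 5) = 2*b^2 + 8*b + 3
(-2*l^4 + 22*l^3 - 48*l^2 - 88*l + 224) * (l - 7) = -2*l^5 + 36*l^4 - 202*l^3 + 248*l^2 + 840*l - 1568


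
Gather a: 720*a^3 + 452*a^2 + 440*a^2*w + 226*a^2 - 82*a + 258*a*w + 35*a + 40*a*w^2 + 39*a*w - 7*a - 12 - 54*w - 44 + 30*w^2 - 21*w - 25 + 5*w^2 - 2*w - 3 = 720*a^3 + a^2*(440*w + 678) + a*(40*w^2 + 297*w - 54) + 35*w^2 - 77*w - 84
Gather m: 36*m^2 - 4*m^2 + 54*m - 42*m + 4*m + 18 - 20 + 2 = 32*m^2 + 16*m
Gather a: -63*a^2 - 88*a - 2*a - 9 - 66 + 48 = -63*a^2 - 90*a - 27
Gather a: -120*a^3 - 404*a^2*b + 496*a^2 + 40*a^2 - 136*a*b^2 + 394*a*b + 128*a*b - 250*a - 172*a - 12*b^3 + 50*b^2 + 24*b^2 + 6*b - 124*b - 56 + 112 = -120*a^3 + a^2*(536 - 404*b) + a*(-136*b^2 + 522*b - 422) - 12*b^3 + 74*b^2 - 118*b + 56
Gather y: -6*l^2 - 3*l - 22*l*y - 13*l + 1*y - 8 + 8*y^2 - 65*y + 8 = -6*l^2 - 16*l + 8*y^2 + y*(-22*l - 64)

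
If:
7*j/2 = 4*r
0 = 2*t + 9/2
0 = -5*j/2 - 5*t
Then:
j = 9/2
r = 63/16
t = -9/4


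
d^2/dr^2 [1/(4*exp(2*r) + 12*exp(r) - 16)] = (2*(2*exp(r) + 3)^2*exp(r) - (4*exp(r) + 3)*(exp(2*r) + 3*exp(r) - 4))*exp(r)/(4*(exp(2*r) + 3*exp(r) - 4)^3)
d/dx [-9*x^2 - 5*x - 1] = -18*x - 5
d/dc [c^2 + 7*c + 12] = 2*c + 7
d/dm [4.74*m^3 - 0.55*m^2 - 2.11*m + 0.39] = 14.22*m^2 - 1.1*m - 2.11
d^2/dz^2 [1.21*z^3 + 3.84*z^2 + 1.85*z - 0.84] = 7.26*z + 7.68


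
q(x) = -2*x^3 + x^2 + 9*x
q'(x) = -6*x^2 + 2*x + 9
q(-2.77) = 25.25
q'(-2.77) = -42.58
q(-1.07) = -6.04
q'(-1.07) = -0.01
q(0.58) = 5.17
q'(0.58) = 8.14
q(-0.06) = -0.54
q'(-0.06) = 8.86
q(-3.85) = 94.31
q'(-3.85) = -87.64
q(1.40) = 9.07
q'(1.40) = 0.04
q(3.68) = -53.01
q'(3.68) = -64.89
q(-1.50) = -4.50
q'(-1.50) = -7.50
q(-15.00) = 6840.00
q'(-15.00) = -1371.00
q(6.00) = -342.00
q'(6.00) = -195.00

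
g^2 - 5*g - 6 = (g - 6)*(g + 1)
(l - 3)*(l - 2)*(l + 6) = l^3 + l^2 - 24*l + 36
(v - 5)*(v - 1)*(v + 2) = v^3 - 4*v^2 - 7*v + 10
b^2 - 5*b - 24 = (b - 8)*(b + 3)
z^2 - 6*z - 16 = (z - 8)*(z + 2)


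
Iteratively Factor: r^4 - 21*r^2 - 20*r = (r + 4)*(r^3 - 4*r^2 - 5*r) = (r + 1)*(r + 4)*(r^2 - 5*r) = (r - 5)*(r + 1)*(r + 4)*(r)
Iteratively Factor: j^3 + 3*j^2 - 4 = (j + 2)*(j^2 + j - 2) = (j + 2)^2*(j - 1)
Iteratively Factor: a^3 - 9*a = (a)*(a^2 - 9) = a*(a - 3)*(a + 3)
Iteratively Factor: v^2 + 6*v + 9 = (v + 3)*(v + 3)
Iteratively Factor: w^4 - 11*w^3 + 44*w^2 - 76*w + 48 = (w - 4)*(w^3 - 7*w^2 + 16*w - 12) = (w - 4)*(w - 3)*(w^2 - 4*w + 4) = (w - 4)*(w - 3)*(w - 2)*(w - 2)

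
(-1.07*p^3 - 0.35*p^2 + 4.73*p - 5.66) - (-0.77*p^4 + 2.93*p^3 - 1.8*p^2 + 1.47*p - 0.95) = 0.77*p^4 - 4.0*p^3 + 1.45*p^2 + 3.26*p - 4.71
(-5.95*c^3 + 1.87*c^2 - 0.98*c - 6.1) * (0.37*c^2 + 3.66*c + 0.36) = -2.2015*c^5 - 21.0851*c^4 + 4.3396*c^3 - 5.1706*c^2 - 22.6788*c - 2.196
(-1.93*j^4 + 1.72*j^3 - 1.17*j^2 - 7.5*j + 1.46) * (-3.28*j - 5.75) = 6.3304*j^5 + 5.4559*j^4 - 6.0524*j^3 + 31.3275*j^2 + 38.3362*j - 8.395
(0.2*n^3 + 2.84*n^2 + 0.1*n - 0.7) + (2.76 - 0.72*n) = 0.2*n^3 + 2.84*n^2 - 0.62*n + 2.06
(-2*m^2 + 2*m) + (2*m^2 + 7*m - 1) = 9*m - 1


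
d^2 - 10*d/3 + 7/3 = (d - 7/3)*(d - 1)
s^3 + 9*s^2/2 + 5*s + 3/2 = (s + 1/2)*(s + 1)*(s + 3)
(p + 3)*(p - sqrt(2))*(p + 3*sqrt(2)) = p^3 + 2*sqrt(2)*p^2 + 3*p^2 - 6*p + 6*sqrt(2)*p - 18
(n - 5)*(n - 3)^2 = n^3 - 11*n^2 + 39*n - 45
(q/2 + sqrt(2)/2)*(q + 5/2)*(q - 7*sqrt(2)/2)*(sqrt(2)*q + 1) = sqrt(2)*q^4/2 - 2*q^3 + 5*sqrt(2)*q^3/4 - 19*sqrt(2)*q^2/4 - 5*q^2 - 95*sqrt(2)*q/8 - 7*q/2 - 35/4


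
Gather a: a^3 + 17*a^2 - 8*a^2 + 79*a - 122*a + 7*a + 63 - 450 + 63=a^3 + 9*a^2 - 36*a - 324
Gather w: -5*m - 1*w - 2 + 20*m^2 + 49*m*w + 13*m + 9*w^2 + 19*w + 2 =20*m^2 + 8*m + 9*w^2 + w*(49*m + 18)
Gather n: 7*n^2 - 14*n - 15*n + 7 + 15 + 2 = 7*n^2 - 29*n + 24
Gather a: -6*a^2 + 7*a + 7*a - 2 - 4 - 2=-6*a^2 + 14*a - 8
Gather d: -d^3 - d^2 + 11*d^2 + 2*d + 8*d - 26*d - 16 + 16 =-d^3 + 10*d^2 - 16*d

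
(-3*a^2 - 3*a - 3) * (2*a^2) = -6*a^4 - 6*a^3 - 6*a^2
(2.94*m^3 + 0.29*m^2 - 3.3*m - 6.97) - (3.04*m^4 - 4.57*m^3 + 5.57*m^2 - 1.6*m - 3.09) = -3.04*m^4 + 7.51*m^3 - 5.28*m^2 - 1.7*m - 3.88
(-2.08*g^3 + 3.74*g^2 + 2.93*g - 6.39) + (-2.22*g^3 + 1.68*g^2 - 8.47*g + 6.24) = -4.3*g^3 + 5.42*g^2 - 5.54*g - 0.149999999999999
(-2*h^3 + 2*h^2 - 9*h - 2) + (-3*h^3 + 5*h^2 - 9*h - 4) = -5*h^3 + 7*h^2 - 18*h - 6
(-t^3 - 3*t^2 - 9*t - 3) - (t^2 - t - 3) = -t^3 - 4*t^2 - 8*t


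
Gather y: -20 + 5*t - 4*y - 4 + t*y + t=6*t + y*(t - 4) - 24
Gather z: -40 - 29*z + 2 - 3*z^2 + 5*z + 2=-3*z^2 - 24*z - 36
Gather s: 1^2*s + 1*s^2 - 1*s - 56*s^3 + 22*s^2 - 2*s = -56*s^3 + 23*s^2 - 2*s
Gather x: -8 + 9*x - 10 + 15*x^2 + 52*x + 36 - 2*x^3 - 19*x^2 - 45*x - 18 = -2*x^3 - 4*x^2 + 16*x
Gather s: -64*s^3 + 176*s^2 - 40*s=-64*s^3 + 176*s^2 - 40*s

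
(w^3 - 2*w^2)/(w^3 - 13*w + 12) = w^2*(w - 2)/(w^3 - 13*w + 12)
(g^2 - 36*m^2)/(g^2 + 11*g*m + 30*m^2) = (g - 6*m)/(g + 5*m)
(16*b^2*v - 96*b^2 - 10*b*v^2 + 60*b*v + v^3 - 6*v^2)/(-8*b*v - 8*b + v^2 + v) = (-2*b*v + 12*b + v^2 - 6*v)/(v + 1)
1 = 1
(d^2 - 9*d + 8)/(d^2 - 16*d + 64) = (d - 1)/(d - 8)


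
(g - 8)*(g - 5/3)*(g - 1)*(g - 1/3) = g^4 - 11*g^3 + 239*g^2/9 - 21*g + 40/9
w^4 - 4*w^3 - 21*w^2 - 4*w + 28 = (w - 7)*(w - 1)*(w + 2)^2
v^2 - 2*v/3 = v*(v - 2/3)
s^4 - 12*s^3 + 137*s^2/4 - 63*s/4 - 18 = (s - 8)*(s - 3)*(s - 3/2)*(s + 1/2)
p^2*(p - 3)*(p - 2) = p^4 - 5*p^3 + 6*p^2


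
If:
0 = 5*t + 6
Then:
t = -6/5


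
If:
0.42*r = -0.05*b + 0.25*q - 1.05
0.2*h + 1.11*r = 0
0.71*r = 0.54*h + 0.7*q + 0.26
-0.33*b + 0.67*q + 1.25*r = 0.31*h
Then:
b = -261.44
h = 73.24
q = -70.26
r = -13.20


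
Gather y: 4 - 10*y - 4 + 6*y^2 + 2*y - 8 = 6*y^2 - 8*y - 8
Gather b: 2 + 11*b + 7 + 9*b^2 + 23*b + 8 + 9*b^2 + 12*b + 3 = 18*b^2 + 46*b + 20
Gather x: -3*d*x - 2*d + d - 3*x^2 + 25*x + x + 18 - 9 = -d - 3*x^2 + x*(26 - 3*d) + 9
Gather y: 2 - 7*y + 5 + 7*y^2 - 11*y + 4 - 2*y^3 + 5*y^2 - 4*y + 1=-2*y^3 + 12*y^2 - 22*y + 12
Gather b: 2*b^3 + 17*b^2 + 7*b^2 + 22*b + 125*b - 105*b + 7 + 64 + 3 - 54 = 2*b^3 + 24*b^2 + 42*b + 20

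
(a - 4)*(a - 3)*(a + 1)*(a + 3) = a^4 - 3*a^3 - 13*a^2 + 27*a + 36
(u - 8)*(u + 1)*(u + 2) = u^3 - 5*u^2 - 22*u - 16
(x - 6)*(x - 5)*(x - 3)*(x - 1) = x^4 - 15*x^3 + 77*x^2 - 153*x + 90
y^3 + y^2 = y^2*(y + 1)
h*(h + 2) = h^2 + 2*h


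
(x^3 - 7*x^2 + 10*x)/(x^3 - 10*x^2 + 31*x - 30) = x/(x - 3)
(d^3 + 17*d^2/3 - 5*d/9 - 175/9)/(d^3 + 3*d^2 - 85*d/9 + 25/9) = (3*d + 7)/(3*d - 1)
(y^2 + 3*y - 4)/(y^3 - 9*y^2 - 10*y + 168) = (y - 1)/(y^2 - 13*y + 42)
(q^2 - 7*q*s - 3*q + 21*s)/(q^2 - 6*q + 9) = (q - 7*s)/(q - 3)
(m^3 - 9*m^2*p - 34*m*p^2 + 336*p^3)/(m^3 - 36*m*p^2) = (-m^2 + 15*m*p - 56*p^2)/(m*(-m + 6*p))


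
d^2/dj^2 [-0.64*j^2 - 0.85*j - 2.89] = -1.28000000000000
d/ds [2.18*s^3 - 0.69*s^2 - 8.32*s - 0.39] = 6.54*s^2 - 1.38*s - 8.32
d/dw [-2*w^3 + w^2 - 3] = 2*w*(1 - 3*w)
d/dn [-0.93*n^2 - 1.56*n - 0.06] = -1.86*n - 1.56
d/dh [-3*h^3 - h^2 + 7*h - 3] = -9*h^2 - 2*h + 7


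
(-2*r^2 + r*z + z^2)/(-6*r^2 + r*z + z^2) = (-2*r^2 + r*z + z^2)/(-6*r^2 + r*z + z^2)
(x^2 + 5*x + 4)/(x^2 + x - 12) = (x + 1)/(x - 3)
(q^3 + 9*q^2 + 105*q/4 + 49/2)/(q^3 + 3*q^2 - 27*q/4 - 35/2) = (2*q + 7)/(2*q - 5)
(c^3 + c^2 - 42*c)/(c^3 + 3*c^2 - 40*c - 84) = c/(c + 2)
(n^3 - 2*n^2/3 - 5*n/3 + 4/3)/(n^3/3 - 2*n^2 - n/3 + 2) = (3*n^2 + n - 4)/(n^2 - 5*n - 6)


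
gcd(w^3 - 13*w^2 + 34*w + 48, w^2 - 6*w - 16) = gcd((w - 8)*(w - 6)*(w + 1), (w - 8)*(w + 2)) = w - 8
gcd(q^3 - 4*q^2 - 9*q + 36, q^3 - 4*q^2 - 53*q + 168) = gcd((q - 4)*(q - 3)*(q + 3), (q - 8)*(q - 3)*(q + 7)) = q - 3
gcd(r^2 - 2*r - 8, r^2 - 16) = r - 4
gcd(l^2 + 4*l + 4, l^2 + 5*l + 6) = l + 2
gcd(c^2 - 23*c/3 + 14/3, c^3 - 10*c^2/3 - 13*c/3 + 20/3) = 1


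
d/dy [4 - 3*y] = -3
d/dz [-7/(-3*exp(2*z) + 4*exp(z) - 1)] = (28 - 42*exp(z))*exp(z)/(3*exp(2*z) - 4*exp(z) + 1)^2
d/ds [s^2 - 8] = 2*s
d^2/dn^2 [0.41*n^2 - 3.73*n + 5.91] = 0.820000000000000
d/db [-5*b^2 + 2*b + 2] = 2 - 10*b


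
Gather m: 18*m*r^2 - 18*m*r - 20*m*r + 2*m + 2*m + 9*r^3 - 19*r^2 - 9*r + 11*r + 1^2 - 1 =m*(18*r^2 - 38*r + 4) + 9*r^3 - 19*r^2 + 2*r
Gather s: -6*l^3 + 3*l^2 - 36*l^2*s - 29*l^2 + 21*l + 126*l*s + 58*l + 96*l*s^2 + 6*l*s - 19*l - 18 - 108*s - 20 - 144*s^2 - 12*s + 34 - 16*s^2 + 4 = -6*l^3 - 26*l^2 + 60*l + s^2*(96*l - 160) + s*(-36*l^2 + 132*l - 120)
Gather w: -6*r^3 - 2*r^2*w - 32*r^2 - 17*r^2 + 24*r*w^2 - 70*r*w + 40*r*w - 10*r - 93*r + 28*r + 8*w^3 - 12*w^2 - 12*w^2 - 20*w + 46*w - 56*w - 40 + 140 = -6*r^3 - 49*r^2 - 75*r + 8*w^3 + w^2*(24*r - 24) + w*(-2*r^2 - 30*r - 30) + 100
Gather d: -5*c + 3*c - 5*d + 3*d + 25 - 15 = -2*c - 2*d + 10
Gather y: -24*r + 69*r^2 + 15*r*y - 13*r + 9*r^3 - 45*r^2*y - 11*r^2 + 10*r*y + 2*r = 9*r^3 + 58*r^2 - 35*r + y*(-45*r^2 + 25*r)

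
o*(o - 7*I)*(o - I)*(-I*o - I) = -I*o^4 - 8*o^3 - I*o^3 - 8*o^2 + 7*I*o^2 + 7*I*o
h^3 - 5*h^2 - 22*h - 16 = (h - 8)*(h + 1)*(h + 2)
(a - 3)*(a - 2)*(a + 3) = a^3 - 2*a^2 - 9*a + 18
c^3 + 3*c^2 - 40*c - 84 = (c - 6)*(c + 2)*(c + 7)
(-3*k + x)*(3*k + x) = -9*k^2 + x^2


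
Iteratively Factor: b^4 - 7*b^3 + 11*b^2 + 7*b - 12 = (b - 1)*(b^3 - 6*b^2 + 5*b + 12) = (b - 4)*(b - 1)*(b^2 - 2*b - 3) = (b - 4)*(b - 3)*(b - 1)*(b + 1)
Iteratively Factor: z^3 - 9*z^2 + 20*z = (z - 5)*(z^2 - 4*z) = z*(z - 5)*(z - 4)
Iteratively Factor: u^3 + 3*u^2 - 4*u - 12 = (u + 3)*(u^2 - 4) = (u + 2)*(u + 3)*(u - 2)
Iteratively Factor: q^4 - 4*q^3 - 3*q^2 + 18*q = (q - 3)*(q^3 - q^2 - 6*q) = q*(q - 3)*(q^2 - q - 6) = q*(q - 3)^2*(q + 2)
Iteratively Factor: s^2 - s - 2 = (s + 1)*(s - 2)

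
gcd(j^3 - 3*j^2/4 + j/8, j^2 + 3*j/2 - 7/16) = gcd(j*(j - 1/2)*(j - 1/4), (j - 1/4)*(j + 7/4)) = j - 1/4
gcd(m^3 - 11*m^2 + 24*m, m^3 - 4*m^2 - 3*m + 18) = m - 3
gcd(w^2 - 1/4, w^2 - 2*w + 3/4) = w - 1/2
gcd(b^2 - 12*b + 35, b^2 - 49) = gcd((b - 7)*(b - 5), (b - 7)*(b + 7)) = b - 7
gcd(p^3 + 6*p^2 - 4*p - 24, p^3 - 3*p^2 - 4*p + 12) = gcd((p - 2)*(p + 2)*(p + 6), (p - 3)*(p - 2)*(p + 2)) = p^2 - 4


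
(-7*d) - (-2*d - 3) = 3 - 5*d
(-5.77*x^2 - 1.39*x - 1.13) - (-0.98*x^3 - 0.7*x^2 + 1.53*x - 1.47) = 0.98*x^3 - 5.07*x^2 - 2.92*x + 0.34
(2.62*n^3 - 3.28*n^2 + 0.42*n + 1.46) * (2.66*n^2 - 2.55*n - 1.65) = 6.9692*n^5 - 15.4058*n^4 + 5.1582*n^3 + 8.2246*n^2 - 4.416*n - 2.409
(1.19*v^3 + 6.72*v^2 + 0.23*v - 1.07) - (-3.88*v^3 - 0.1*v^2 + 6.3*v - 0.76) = 5.07*v^3 + 6.82*v^2 - 6.07*v - 0.31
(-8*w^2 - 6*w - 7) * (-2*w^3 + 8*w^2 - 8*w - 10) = 16*w^5 - 52*w^4 + 30*w^3 + 72*w^2 + 116*w + 70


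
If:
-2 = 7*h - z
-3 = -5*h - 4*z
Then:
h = -5/33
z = 31/33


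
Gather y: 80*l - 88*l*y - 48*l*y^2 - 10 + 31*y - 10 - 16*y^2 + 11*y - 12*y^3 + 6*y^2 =80*l - 12*y^3 + y^2*(-48*l - 10) + y*(42 - 88*l) - 20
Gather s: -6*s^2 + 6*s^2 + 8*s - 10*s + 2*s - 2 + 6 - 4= 0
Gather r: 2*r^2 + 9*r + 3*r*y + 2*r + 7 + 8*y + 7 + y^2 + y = 2*r^2 + r*(3*y + 11) + y^2 + 9*y + 14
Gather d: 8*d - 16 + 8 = 8*d - 8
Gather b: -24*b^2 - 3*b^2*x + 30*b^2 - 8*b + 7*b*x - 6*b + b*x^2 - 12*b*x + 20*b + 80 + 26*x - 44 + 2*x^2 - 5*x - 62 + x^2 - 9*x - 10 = b^2*(6 - 3*x) + b*(x^2 - 5*x + 6) + 3*x^2 + 12*x - 36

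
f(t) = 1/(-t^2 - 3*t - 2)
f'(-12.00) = 0.00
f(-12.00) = -0.00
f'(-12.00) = 0.00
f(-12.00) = -0.00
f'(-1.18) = 29.38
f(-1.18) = 6.78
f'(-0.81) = 26.99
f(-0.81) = -4.42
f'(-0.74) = 14.16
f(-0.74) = -3.05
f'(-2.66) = -1.93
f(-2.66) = -0.91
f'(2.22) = 0.04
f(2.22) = -0.07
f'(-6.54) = -0.02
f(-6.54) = -0.04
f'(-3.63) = -0.23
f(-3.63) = -0.23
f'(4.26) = 0.01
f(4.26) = -0.03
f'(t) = (2*t + 3)/(-t^2 - 3*t - 2)^2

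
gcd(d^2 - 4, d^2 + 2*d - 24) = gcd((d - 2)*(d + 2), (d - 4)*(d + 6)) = 1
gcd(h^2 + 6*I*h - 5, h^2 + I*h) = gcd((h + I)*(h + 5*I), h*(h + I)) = h + I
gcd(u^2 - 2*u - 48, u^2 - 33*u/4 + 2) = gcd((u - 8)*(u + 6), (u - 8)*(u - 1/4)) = u - 8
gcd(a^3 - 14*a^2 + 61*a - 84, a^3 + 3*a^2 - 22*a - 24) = a - 4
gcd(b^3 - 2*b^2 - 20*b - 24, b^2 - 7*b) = 1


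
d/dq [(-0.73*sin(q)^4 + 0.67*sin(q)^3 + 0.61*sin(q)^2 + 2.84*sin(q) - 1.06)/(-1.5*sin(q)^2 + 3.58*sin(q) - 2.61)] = (2.19*sin(q)^5 - 8.8452*sin(q)^4 + 12.4184*sin(q)^3 + 1.1977*sin(q)^2 - 6.3642*sin(q) - 3.6176)*cos(q)/(2.25*sin(q)^4 - 10.74*sin(q)^3 + 20.6464*sin(q)^2 - 18.6876*sin(q) + 6.8121)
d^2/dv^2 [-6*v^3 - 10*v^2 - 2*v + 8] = -36*v - 20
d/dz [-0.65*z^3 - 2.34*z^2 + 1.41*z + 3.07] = -1.95*z^2 - 4.68*z + 1.41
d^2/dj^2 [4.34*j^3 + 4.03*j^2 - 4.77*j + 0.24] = 26.04*j + 8.06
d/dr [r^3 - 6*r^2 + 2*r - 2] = 3*r^2 - 12*r + 2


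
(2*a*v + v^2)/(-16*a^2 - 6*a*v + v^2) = v/(-8*a + v)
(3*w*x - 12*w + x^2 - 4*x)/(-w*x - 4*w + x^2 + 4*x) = (-3*w*x + 12*w - x^2 + 4*x)/(w*x + 4*w - x^2 - 4*x)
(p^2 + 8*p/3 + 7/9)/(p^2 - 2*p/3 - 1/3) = (p + 7/3)/(p - 1)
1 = 1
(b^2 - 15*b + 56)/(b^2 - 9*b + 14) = (b - 8)/(b - 2)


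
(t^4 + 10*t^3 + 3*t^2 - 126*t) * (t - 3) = t^5 + 7*t^4 - 27*t^3 - 135*t^2 + 378*t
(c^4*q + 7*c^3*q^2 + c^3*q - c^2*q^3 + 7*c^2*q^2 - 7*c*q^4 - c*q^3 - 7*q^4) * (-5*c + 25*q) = -5*c^5*q - 10*c^4*q^2 - 5*c^4*q + 180*c^3*q^3 - 10*c^3*q^2 + 10*c^2*q^4 + 180*c^2*q^3 - 175*c*q^5 + 10*c*q^4 - 175*q^5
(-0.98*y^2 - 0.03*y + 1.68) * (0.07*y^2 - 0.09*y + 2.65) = -0.0686*y^4 + 0.0861*y^3 - 2.4767*y^2 - 0.2307*y + 4.452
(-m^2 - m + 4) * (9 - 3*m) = 3*m^3 - 6*m^2 - 21*m + 36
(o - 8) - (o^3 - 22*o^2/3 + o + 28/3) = -o^3 + 22*o^2/3 - 52/3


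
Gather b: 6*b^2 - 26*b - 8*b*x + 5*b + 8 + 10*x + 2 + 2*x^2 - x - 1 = 6*b^2 + b*(-8*x - 21) + 2*x^2 + 9*x + 9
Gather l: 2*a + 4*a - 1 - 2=6*a - 3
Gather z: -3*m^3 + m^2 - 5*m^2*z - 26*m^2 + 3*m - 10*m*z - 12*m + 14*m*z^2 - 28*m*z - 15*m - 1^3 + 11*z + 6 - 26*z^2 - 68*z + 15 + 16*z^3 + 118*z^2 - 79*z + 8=-3*m^3 - 25*m^2 - 24*m + 16*z^3 + z^2*(14*m + 92) + z*(-5*m^2 - 38*m - 136) + 28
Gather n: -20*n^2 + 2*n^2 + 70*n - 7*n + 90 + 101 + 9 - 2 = -18*n^2 + 63*n + 198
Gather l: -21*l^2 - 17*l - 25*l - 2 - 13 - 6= -21*l^2 - 42*l - 21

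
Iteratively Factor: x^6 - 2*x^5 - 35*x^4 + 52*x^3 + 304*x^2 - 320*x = (x - 4)*(x^5 + 2*x^4 - 27*x^3 - 56*x^2 + 80*x) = (x - 5)*(x - 4)*(x^4 + 7*x^3 + 8*x^2 - 16*x) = (x - 5)*(x - 4)*(x - 1)*(x^3 + 8*x^2 + 16*x) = x*(x - 5)*(x - 4)*(x - 1)*(x^2 + 8*x + 16) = x*(x - 5)*(x - 4)*(x - 1)*(x + 4)*(x + 4)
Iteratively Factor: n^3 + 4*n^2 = (n + 4)*(n^2) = n*(n + 4)*(n)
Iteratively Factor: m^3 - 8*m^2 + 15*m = (m - 5)*(m^2 - 3*m) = m*(m - 5)*(m - 3)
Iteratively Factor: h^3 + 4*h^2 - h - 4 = (h + 1)*(h^2 + 3*h - 4) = (h + 1)*(h + 4)*(h - 1)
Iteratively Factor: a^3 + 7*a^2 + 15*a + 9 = (a + 3)*(a^2 + 4*a + 3) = (a + 1)*(a + 3)*(a + 3)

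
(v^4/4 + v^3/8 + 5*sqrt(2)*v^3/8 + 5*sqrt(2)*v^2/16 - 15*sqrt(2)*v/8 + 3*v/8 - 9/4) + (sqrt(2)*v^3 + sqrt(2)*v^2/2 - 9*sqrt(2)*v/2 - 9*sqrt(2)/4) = v^4/4 + v^3/8 + 13*sqrt(2)*v^3/8 + 13*sqrt(2)*v^2/16 - 51*sqrt(2)*v/8 + 3*v/8 - 9*sqrt(2)/4 - 9/4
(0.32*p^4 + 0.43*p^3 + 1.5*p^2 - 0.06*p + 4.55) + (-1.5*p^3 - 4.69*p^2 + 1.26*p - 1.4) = 0.32*p^4 - 1.07*p^3 - 3.19*p^2 + 1.2*p + 3.15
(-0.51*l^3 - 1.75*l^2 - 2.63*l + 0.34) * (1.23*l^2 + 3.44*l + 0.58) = -0.6273*l^5 - 3.9069*l^4 - 9.5507*l^3 - 9.644*l^2 - 0.3558*l + 0.1972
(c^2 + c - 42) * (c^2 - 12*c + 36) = c^4 - 11*c^3 - 18*c^2 + 540*c - 1512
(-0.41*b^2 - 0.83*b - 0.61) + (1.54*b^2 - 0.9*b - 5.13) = 1.13*b^2 - 1.73*b - 5.74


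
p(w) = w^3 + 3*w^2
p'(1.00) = 9.00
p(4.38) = 141.58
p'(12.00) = 504.00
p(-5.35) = -67.26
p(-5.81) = -94.85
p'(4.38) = 83.83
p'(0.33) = 2.31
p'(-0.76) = -2.83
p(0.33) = 0.36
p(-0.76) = 1.29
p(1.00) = 4.00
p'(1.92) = 22.58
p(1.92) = 18.14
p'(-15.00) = 585.00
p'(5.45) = 121.81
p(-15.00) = -2700.00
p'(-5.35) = 53.77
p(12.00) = 2160.00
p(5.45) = 250.99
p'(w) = 3*w^2 + 6*w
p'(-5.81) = 66.41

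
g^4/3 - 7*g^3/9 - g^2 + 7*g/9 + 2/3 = (g/3 + 1/3)*(g - 3)*(g - 1)*(g + 2/3)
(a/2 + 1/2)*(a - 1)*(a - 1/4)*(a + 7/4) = a^4/2 + 3*a^3/4 - 23*a^2/32 - 3*a/4 + 7/32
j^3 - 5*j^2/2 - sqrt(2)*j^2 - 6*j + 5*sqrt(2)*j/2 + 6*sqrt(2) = (j - 4)*(j + 3/2)*(j - sqrt(2))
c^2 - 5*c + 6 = (c - 3)*(c - 2)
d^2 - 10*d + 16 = (d - 8)*(d - 2)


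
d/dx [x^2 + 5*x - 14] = 2*x + 5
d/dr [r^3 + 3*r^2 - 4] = 3*r*(r + 2)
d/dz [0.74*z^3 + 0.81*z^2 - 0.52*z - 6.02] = 2.22*z^2 + 1.62*z - 0.52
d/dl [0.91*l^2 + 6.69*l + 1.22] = 1.82*l + 6.69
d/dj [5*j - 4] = 5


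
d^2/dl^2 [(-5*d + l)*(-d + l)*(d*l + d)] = 2*d*(-6*d + 3*l + 1)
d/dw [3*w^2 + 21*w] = 6*w + 21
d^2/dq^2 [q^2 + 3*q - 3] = 2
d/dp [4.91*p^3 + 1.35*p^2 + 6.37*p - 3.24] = 14.73*p^2 + 2.7*p + 6.37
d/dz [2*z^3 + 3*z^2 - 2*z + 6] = 6*z^2 + 6*z - 2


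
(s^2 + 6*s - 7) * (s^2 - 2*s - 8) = s^4 + 4*s^3 - 27*s^2 - 34*s + 56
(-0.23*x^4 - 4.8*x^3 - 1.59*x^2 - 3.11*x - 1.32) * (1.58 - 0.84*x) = 0.1932*x^5 + 3.6686*x^4 - 6.2484*x^3 + 0.100199999999999*x^2 - 3.805*x - 2.0856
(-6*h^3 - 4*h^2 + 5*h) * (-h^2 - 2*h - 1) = 6*h^5 + 16*h^4 + 9*h^3 - 6*h^2 - 5*h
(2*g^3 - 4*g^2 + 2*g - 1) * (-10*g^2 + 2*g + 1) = -20*g^5 + 44*g^4 - 26*g^3 + 10*g^2 - 1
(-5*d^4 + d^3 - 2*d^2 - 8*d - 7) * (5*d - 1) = -25*d^5 + 10*d^4 - 11*d^3 - 38*d^2 - 27*d + 7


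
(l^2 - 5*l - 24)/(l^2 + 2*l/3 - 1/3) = 3*(l^2 - 5*l - 24)/(3*l^2 + 2*l - 1)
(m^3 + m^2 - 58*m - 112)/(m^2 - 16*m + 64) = (m^2 + 9*m + 14)/(m - 8)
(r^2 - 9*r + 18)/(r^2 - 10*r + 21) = (r - 6)/(r - 7)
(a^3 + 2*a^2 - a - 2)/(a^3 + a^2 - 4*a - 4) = (a - 1)/(a - 2)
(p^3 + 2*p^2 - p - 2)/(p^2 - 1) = p + 2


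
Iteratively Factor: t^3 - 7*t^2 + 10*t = (t - 2)*(t^2 - 5*t) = (t - 5)*(t - 2)*(t)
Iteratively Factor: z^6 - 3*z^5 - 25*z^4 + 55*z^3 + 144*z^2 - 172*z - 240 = (z + 2)*(z^5 - 5*z^4 - 15*z^3 + 85*z^2 - 26*z - 120) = (z - 3)*(z + 2)*(z^4 - 2*z^3 - 21*z^2 + 22*z + 40) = (z - 3)*(z + 2)*(z + 4)*(z^3 - 6*z^2 + 3*z + 10) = (z - 3)*(z - 2)*(z + 2)*(z + 4)*(z^2 - 4*z - 5) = (z - 5)*(z - 3)*(z - 2)*(z + 2)*(z + 4)*(z + 1)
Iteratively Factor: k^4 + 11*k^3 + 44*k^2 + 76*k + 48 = (k + 4)*(k^3 + 7*k^2 + 16*k + 12) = (k + 2)*(k + 4)*(k^2 + 5*k + 6) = (k + 2)^2*(k + 4)*(k + 3)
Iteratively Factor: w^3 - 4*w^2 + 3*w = (w)*(w^2 - 4*w + 3) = w*(w - 1)*(w - 3)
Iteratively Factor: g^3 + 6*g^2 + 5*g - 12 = (g + 3)*(g^2 + 3*g - 4) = (g - 1)*(g + 3)*(g + 4)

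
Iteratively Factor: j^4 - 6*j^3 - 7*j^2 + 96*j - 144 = (j - 3)*(j^3 - 3*j^2 - 16*j + 48) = (j - 4)*(j - 3)*(j^2 + j - 12) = (j - 4)*(j - 3)^2*(j + 4)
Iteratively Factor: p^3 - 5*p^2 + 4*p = (p - 1)*(p^2 - 4*p) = (p - 4)*(p - 1)*(p)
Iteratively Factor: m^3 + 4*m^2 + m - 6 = (m - 1)*(m^2 + 5*m + 6) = (m - 1)*(m + 3)*(m + 2)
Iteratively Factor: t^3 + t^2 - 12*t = (t + 4)*(t^2 - 3*t) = (t - 3)*(t + 4)*(t)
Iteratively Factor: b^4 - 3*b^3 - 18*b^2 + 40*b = (b)*(b^3 - 3*b^2 - 18*b + 40) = b*(b + 4)*(b^2 - 7*b + 10) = b*(b - 2)*(b + 4)*(b - 5)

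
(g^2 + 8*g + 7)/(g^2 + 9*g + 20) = (g^2 + 8*g + 7)/(g^2 + 9*g + 20)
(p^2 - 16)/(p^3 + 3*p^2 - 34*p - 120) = (p - 4)/(p^2 - p - 30)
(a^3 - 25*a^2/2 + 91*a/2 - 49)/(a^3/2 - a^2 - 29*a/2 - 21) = (2*a^2 - 11*a + 14)/(a^2 + 5*a + 6)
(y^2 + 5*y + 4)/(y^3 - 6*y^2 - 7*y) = (y + 4)/(y*(y - 7))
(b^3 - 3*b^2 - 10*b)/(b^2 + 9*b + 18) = b*(b^2 - 3*b - 10)/(b^2 + 9*b + 18)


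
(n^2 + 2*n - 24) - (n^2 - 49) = 2*n + 25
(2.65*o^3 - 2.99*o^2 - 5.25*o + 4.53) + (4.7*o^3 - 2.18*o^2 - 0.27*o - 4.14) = 7.35*o^3 - 5.17*o^2 - 5.52*o + 0.390000000000001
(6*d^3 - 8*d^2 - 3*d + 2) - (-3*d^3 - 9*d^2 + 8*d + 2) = 9*d^3 + d^2 - 11*d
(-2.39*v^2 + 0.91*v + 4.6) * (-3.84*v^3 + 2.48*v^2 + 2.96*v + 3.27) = 9.1776*v^5 - 9.4216*v^4 - 22.4816*v^3 + 6.2863*v^2 + 16.5917*v + 15.042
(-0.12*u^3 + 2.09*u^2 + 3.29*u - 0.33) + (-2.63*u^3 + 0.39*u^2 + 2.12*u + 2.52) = -2.75*u^3 + 2.48*u^2 + 5.41*u + 2.19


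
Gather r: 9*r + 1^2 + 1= 9*r + 2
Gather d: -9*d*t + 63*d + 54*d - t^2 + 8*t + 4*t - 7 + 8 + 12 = d*(117 - 9*t) - t^2 + 12*t + 13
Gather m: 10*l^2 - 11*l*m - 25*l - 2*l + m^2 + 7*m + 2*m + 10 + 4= 10*l^2 - 27*l + m^2 + m*(9 - 11*l) + 14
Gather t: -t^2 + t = -t^2 + t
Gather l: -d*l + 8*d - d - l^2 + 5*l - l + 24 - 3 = 7*d - l^2 + l*(4 - d) + 21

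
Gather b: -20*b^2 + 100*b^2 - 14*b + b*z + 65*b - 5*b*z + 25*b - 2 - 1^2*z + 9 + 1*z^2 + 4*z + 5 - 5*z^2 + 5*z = 80*b^2 + b*(76 - 4*z) - 4*z^2 + 8*z + 12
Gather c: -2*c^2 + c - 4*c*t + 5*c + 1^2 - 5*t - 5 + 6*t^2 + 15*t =-2*c^2 + c*(6 - 4*t) + 6*t^2 + 10*t - 4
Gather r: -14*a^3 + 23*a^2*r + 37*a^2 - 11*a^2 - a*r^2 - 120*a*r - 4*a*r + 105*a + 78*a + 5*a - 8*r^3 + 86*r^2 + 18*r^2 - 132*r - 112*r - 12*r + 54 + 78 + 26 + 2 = -14*a^3 + 26*a^2 + 188*a - 8*r^3 + r^2*(104 - a) + r*(23*a^2 - 124*a - 256) + 160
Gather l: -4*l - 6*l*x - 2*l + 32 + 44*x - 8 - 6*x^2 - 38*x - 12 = l*(-6*x - 6) - 6*x^2 + 6*x + 12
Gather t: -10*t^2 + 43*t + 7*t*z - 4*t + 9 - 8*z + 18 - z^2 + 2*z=-10*t^2 + t*(7*z + 39) - z^2 - 6*z + 27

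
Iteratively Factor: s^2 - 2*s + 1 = (s - 1)*(s - 1)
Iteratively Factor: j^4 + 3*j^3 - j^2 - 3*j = (j)*(j^3 + 3*j^2 - j - 3) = j*(j + 1)*(j^2 + 2*j - 3) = j*(j + 1)*(j + 3)*(j - 1)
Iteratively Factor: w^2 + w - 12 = (w + 4)*(w - 3)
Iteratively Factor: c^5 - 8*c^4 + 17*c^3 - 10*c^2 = (c)*(c^4 - 8*c^3 + 17*c^2 - 10*c) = c^2*(c^3 - 8*c^2 + 17*c - 10) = c^2*(c - 2)*(c^2 - 6*c + 5) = c^2*(c - 2)*(c - 1)*(c - 5)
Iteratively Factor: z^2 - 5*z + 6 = (z - 3)*(z - 2)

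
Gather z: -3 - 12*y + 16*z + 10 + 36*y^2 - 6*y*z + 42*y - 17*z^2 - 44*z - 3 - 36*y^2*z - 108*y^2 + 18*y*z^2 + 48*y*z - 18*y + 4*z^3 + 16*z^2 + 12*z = -72*y^2 + 12*y + 4*z^3 + z^2*(18*y - 1) + z*(-36*y^2 + 42*y - 16) + 4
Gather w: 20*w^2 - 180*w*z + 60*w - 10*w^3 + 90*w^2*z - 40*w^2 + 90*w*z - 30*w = -10*w^3 + w^2*(90*z - 20) + w*(30 - 90*z)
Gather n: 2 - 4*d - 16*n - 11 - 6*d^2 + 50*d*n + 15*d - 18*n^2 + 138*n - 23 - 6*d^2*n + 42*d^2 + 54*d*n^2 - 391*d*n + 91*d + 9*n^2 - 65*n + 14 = 36*d^2 + 102*d + n^2*(54*d - 9) + n*(-6*d^2 - 341*d + 57) - 18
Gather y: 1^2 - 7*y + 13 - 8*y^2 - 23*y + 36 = -8*y^2 - 30*y + 50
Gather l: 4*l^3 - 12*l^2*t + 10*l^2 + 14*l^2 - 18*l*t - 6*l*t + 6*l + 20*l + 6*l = 4*l^3 + l^2*(24 - 12*t) + l*(32 - 24*t)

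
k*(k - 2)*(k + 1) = k^3 - k^2 - 2*k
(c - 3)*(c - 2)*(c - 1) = c^3 - 6*c^2 + 11*c - 6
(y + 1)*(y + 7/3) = y^2 + 10*y/3 + 7/3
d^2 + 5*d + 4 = (d + 1)*(d + 4)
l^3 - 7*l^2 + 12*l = l*(l - 4)*(l - 3)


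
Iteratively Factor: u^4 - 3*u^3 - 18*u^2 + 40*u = (u + 4)*(u^3 - 7*u^2 + 10*u) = (u - 2)*(u + 4)*(u^2 - 5*u) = u*(u - 2)*(u + 4)*(u - 5)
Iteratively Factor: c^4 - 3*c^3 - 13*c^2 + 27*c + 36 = (c + 1)*(c^3 - 4*c^2 - 9*c + 36) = (c + 1)*(c + 3)*(c^2 - 7*c + 12) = (c - 3)*(c + 1)*(c + 3)*(c - 4)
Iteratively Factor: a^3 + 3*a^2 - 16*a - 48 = (a - 4)*(a^2 + 7*a + 12) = (a - 4)*(a + 4)*(a + 3)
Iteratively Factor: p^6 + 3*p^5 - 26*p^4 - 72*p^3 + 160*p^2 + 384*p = (p - 4)*(p^5 + 7*p^4 + 2*p^3 - 64*p^2 - 96*p) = (p - 4)*(p + 2)*(p^4 + 5*p^3 - 8*p^2 - 48*p) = (p - 4)*(p - 3)*(p + 2)*(p^3 + 8*p^2 + 16*p) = (p - 4)*(p - 3)*(p + 2)*(p + 4)*(p^2 + 4*p) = p*(p - 4)*(p - 3)*(p + 2)*(p + 4)*(p + 4)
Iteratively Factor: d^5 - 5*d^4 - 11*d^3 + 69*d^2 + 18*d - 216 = (d - 3)*(d^4 - 2*d^3 - 17*d^2 + 18*d + 72) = (d - 4)*(d - 3)*(d^3 + 2*d^2 - 9*d - 18) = (d - 4)*(d - 3)*(d + 3)*(d^2 - d - 6) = (d - 4)*(d - 3)^2*(d + 3)*(d + 2)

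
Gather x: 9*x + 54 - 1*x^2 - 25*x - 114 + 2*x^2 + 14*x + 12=x^2 - 2*x - 48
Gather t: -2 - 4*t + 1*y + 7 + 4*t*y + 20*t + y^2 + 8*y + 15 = t*(4*y + 16) + y^2 + 9*y + 20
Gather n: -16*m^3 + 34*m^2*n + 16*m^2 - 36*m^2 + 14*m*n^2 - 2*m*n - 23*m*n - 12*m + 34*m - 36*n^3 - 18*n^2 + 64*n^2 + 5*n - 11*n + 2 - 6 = -16*m^3 - 20*m^2 + 22*m - 36*n^3 + n^2*(14*m + 46) + n*(34*m^2 - 25*m - 6) - 4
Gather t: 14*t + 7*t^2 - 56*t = 7*t^2 - 42*t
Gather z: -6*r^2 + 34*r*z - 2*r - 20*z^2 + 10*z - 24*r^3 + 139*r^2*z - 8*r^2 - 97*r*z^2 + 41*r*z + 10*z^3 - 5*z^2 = -24*r^3 - 14*r^2 - 2*r + 10*z^3 + z^2*(-97*r - 25) + z*(139*r^2 + 75*r + 10)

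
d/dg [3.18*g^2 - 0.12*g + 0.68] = 6.36*g - 0.12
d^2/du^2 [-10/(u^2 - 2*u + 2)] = 20*(u^2 - 2*u - 4*(u - 1)^2 + 2)/(u^2 - 2*u + 2)^3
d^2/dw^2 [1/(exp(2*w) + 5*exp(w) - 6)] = (2*(2*exp(w) + 5)^2*exp(w) - (4*exp(w) + 5)*(exp(2*w) + 5*exp(w) - 6))*exp(w)/(exp(2*w) + 5*exp(w) - 6)^3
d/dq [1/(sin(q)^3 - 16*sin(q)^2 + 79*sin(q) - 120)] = (-3*sin(q)^2 + 32*sin(q) - 79)*cos(q)/(sin(q)^3 - 16*sin(q)^2 + 79*sin(q) - 120)^2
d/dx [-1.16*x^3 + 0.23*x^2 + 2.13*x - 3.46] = -3.48*x^2 + 0.46*x + 2.13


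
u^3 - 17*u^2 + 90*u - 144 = (u - 8)*(u - 6)*(u - 3)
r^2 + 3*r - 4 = (r - 1)*(r + 4)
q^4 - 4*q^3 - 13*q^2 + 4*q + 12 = (q - 6)*(q - 1)*(q + 1)*(q + 2)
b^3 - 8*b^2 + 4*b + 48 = (b - 6)*(b - 4)*(b + 2)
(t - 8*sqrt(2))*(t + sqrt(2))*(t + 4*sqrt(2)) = t^3 - 3*sqrt(2)*t^2 - 72*t - 64*sqrt(2)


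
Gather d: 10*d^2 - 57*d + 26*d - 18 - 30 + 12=10*d^2 - 31*d - 36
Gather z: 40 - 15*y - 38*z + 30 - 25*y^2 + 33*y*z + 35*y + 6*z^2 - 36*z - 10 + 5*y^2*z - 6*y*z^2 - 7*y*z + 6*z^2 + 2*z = -25*y^2 + 20*y + z^2*(12 - 6*y) + z*(5*y^2 + 26*y - 72) + 60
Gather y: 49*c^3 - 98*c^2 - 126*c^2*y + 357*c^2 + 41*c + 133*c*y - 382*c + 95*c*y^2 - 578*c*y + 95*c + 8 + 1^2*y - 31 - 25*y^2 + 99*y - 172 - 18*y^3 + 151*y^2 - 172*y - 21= 49*c^3 + 259*c^2 - 246*c - 18*y^3 + y^2*(95*c + 126) + y*(-126*c^2 - 445*c - 72) - 216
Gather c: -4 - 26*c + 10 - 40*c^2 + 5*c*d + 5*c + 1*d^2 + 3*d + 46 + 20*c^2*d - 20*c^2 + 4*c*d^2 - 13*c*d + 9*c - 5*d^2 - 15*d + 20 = c^2*(20*d - 60) + c*(4*d^2 - 8*d - 12) - 4*d^2 - 12*d + 72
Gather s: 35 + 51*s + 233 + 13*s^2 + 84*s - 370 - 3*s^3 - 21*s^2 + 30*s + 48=-3*s^3 - 8*s^2 + 165*s - 54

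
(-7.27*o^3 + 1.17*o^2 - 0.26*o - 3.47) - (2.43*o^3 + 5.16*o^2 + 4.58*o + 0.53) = -9.7*o^3 - 3.99*o^2 - 4.84*o - 4.0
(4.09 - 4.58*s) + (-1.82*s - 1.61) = 2.48 - 6.4*s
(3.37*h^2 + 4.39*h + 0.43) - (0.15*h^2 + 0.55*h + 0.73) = 3.22*h^2 + 3.84*h - 0.3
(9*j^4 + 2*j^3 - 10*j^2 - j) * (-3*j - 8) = -27*j^5 - 78*j^4 + 14*j^3 + 83*j^2 + 8*j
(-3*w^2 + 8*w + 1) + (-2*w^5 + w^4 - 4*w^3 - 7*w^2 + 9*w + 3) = -2*w^5 + w^4 - 4*w^3 - 10*w^2 + 17*w + 4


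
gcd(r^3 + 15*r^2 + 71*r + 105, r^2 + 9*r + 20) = r + 5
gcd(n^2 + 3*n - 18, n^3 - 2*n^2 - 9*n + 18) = n - 3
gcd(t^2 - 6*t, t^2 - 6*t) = t^2 - 6*t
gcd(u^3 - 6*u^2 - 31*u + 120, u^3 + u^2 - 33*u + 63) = u - 3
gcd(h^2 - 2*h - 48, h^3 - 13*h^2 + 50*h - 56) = 1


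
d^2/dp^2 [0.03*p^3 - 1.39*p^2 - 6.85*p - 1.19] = 0.18*p - 2.78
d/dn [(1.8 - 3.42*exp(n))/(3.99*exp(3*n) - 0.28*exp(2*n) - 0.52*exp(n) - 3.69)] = (27.2916*exp(3*n) - 22.5036*exp(2*n) + 1.008*exp(n) + 13.5558)*exp(n)/(15.9201*exp(6*n) - 2.2344*exp(5*n) - 4.0712*exp(4*n) - 29.155*exp(3*n) + 2.3368*exp(2*n) + 3.8376*exp(n) + 13.6161)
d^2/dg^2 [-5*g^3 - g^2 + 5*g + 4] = -30*g - 2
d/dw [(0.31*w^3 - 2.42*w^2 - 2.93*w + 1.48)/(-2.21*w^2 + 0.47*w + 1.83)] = (-0.6851*w^4 + 0.291399999999999*w^3 - 5.9108*w^2 - 2.3156*w - 6.0575)/(4.8841*w^4 - 2.0774*w^3 - 7.8677*w^2 + 1.7202*w + 3.3489)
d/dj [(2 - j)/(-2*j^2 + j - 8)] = (2*j^2 - j - (j - 2)*(4*j - 1) + 8)/(2*j^2 - j + 8)^2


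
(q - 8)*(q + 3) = q^2 - 5*q - 24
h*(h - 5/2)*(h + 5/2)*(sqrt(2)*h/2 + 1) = sqrt(2)*h^4/2 + h^3 - 25*sqrt(2)*h^2/8 - 25*h/4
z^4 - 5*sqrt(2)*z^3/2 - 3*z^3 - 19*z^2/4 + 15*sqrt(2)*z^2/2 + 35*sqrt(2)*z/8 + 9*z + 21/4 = (z - 7/2)*(z + 1/2)*(z - 3*sqrt(2))*(z + sqrt(2)/2)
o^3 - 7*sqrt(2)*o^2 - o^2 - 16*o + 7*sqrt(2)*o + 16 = (o - 1)*(o - 8*sqrt(2))*(o + sqrt(2))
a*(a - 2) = a^2 - 2*a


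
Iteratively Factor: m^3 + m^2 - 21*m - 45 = (m - 5)*(m^2 + 6*m + 9) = (m - 5)*(m + 3)*(m + 3)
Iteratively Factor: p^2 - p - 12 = (p + 3)*(p - 4)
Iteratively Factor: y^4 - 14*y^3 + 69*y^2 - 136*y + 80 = (y - 4)*(y^3 - 10*y^2 + 29*y - 20) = (y - 4)*(y - 1)*(y^2 - 9*y + 20) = (y - 5)*(y - 4)*(y - 1)*(y - 4)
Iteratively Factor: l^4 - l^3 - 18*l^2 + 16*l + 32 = (l + 4)*(l^3 - 5*l^2 + 2*l + 8) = (l - 4)*(l + 4)*(l^2 - l - 2) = (l - 4)*(l + 1)*(l + 4)*(l - 2)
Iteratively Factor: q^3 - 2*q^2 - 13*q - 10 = (q + 2)*(q^2 - 4*q - 5) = (q + 1)*(q + 2)*(q - 5)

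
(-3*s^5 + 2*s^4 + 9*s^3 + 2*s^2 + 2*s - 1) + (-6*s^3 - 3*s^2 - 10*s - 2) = -3*s^5 + 2*s^4 + 3*s^3 - s^2 - 8*s - 3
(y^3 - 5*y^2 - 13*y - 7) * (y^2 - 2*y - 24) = y^5 - 7*y^4 - 27*y^3 + 139*y^2 + 326*y + 168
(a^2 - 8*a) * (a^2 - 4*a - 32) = a^4 - 12*a^3 + 256*a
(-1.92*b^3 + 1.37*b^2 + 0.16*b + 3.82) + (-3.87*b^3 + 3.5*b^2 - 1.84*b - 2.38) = -5.79*b^3 + 4.87*b^2 - 1.68*b + 1.44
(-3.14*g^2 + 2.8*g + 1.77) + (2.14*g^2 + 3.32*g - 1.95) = -1.0*g^2 + 6.12*g - 0.18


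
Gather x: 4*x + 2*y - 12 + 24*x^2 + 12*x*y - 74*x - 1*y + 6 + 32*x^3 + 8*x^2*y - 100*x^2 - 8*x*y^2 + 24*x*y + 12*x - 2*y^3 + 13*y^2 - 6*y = 32*x^3 + x^2*(8*y - 76) + x*(-8*y^2 + 36*y - 58) - 2*y^3 + 13*y^2 - 5*y - 6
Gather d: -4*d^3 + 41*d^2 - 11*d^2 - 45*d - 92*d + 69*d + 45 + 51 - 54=-4*d^3 + 30*d^2 - 68*d + 42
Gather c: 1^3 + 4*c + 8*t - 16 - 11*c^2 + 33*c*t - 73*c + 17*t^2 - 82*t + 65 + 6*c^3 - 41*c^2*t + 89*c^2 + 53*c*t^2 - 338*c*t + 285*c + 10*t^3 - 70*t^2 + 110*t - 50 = 6*c^3 + c^2*(78 - 41*t) + c*(53*t^2 - 305*t + 216) + 10*t^3 - 53*t^2 + 36*t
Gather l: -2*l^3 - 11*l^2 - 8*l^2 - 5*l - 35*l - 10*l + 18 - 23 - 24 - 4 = -2*l^3 - 19*l^2 - 50*l - 33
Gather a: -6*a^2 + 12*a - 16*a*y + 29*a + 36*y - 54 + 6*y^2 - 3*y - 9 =-6*a^2 + a*(41 - 16*y) + 6*y^2 + 33*y - 63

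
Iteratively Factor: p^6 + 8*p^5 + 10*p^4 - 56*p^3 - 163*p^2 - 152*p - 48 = (p + 1)*(p^5 + 7*p^4 + 3*p^3 - 59*p^2 - 104*p - 48) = (p + 1)*(p + 4)*(p^4 + 3*p^3 - 9*p^2 - 23*p - 12) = (p + 1)*(p + 4)^2*(p^3 - p^2 - 5*p - 3) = (p - 3)*(p + 1)*(p + 4)^2*(p^2 + 2*p + 1) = (p - 3)*(p + 1)^2*(p + 4)^2*(p + 1)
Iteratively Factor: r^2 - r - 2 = (r - 2)*(r + 1)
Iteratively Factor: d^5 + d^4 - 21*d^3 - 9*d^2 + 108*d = (d)*(d^4 + d^3 - 21*d^2 - 9*d + 108) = d*(d + 4)*(d^3 - 3*d^2 - 9*d + 27) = d*(d - 3)*(d + 4)*(d^2 - 9) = d*(d - 3)^2*(d + 4)*(d + 3)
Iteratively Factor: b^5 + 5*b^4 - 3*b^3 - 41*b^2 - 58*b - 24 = (b + 4)*(b^4 + b^3 - 7*b^2 - 13*b - 6) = (b + 1)*(b + 4)*(b^3 - 7*b - 6) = (b + 1)*(b + 2)*(b + 4)*(b^2 - 2*b - 3) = (b - 3)*(b + 1)*(b + 2)*(b + 4)*(b + 1)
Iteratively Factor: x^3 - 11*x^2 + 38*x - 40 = (x - 4)*(x^2 - 7*x + 10) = (x - 5)*(x - 4)*(x - 2)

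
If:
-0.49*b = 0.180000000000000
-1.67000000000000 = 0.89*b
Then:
No Solution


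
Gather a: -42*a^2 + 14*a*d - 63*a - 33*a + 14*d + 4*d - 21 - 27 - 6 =-42*a^2 + a*(14*d - 96) + 18*d - 54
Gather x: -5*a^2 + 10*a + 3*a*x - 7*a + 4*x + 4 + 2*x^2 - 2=-5*a^2 + 3*a + 2*x^2 + x*(3*a + 4) + 2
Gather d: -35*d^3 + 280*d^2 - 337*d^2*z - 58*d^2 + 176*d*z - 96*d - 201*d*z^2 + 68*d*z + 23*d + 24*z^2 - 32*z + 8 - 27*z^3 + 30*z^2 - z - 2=-35*d^3 + d^2*(222 - 337*z) + d*(-201*z^2 + 244*z - 73) - 27*z^3 + 54*z^2 - 33*z + 6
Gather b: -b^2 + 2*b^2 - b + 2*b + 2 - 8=b^2 + b - 6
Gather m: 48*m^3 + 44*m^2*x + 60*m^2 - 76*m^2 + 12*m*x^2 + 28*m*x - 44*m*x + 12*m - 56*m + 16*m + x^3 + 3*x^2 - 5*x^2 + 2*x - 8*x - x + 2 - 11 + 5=48*m^3 + m^2*(44*x - 16) + m*(12*x^2 - 16*x - 28) + x^3 - 2*x^2 - 7*x - 4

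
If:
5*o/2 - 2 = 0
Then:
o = 4/5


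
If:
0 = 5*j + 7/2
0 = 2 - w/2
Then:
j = -7/10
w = 4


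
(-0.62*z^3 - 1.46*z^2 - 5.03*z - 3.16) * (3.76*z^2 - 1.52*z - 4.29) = -2.3312*z^5 - 4.5472*z^4 - 14.0338*z^3 + 2.0274*z^2 + 26.3819*z + 13.5564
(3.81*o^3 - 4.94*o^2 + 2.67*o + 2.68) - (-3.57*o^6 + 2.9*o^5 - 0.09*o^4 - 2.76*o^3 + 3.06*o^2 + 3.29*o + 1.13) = 3.57*o^6 - 2.9*o^5 + 0.09*o^4 + 6.57*o^3 - 8.0*o^2 - 0.62*o + 1.55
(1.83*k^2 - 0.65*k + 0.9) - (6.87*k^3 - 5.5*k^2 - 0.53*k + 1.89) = -6.87*k^3 + 7.33*k^2 - 0.12*k - 0.99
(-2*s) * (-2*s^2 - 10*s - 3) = 4*s^3 + 20*s^2 + 6*s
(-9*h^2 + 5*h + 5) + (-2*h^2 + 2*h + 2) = -11*h^2 + 7*h + 7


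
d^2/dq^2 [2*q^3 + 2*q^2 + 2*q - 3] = 12*q + 4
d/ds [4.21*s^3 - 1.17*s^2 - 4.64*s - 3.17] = 12.63*s^2 - 2.34*s - 4.64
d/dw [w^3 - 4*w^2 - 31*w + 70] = 3*w^2 - 8*w - 31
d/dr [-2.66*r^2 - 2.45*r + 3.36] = -5.32*r - 2.45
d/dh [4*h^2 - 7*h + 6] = 8*h - 7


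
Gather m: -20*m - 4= -20*m - 4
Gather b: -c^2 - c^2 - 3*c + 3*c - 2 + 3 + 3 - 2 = 2 - 2*c^2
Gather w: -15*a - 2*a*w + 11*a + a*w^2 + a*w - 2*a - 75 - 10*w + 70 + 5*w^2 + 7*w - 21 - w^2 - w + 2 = -6*a + w^2*(a + 4) + w*(-a - 4) - 24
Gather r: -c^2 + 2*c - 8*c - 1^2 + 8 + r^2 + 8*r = -c^2 - 6*c + r^2 + 8*r + 7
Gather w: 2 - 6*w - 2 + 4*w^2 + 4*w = 4*w^2 - 2*w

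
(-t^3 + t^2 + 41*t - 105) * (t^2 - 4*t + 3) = -t^5 + 5*t^4 + 34*t^3 - 266*t^2 + 543*t - 315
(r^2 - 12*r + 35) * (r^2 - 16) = r^4 - 12*r^3 + 19*r^2 + 192*r - 560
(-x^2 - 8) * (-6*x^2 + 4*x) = 6*x^4 - 4*x^3 + 48*x^2 - 32*x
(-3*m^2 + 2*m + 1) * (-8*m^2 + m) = 24*m^4 - 19*m^3 - 6*m^2 + m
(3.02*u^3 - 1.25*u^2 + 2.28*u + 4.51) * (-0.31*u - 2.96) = -0.9362*u^4 - 8.5517*u^3 + 2.9932*u^2 - 8.1469*u - 13.3496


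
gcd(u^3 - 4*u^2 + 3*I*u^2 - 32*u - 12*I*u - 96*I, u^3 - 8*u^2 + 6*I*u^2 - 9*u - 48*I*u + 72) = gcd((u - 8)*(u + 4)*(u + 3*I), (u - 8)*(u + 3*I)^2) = u^2 + u*(-8 + 3*I) - 24*I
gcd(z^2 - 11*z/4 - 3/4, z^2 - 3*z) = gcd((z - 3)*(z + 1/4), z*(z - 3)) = z - 3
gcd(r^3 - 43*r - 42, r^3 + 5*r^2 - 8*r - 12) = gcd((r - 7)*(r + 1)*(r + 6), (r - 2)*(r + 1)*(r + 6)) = r^2 + 7*r + 6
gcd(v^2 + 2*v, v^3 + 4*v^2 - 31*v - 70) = v + 2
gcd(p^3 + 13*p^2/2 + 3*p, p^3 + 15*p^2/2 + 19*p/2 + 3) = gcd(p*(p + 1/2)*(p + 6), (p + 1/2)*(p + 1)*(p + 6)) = p^2 + 13*p/2 + 3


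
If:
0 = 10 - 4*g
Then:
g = 5/2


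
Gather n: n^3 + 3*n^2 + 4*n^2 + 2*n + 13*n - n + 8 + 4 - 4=n^3 + 7*n^2 + 14*n + 8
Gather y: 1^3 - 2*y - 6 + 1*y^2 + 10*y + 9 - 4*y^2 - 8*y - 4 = -3*y^2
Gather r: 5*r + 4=5*r + 4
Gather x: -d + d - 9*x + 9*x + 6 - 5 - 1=0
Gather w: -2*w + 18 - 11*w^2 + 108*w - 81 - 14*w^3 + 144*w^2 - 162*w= -14*w^3 + 133*w^2 - 56*w - 63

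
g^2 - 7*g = g*(g - 7)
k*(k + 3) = k^2 + 3*k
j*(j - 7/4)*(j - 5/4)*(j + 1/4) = j^4 - 11*j^3/4 + 23*j^2/16 + 35*j/64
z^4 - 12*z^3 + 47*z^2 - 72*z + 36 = (z - 6)*(z - 3)*(z - 2)*(z - 1)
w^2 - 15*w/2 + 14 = (w - 4)*(w - 7/2)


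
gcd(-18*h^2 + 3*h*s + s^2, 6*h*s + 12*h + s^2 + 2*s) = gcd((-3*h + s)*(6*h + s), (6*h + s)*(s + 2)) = 6*h + s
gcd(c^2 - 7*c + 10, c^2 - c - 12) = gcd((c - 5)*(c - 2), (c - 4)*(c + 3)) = 1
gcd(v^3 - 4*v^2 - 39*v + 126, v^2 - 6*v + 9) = v - 3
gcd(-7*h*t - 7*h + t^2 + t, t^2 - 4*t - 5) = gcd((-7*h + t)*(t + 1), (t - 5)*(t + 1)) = t + 1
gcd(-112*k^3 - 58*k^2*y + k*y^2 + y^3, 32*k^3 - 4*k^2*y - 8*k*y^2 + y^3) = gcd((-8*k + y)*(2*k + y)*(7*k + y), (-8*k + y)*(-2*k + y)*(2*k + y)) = -16*k^2 - 6*k*y + y^2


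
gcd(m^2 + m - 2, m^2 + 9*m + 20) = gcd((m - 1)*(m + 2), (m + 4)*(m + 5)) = 1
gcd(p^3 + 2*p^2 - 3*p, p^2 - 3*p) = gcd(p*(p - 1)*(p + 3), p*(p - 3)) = p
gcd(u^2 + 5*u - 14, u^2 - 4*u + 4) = u - 2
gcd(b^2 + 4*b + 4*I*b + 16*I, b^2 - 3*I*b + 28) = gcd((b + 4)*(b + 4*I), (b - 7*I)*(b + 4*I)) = b + 4*I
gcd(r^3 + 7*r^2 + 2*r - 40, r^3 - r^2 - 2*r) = r - 2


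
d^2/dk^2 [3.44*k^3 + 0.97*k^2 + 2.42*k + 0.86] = 20.64*k + 1.94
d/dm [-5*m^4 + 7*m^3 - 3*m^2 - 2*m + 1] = -20*m^3 + 21*m^2 - 6*m - 2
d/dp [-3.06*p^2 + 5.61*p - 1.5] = 5.61 - 6.12*p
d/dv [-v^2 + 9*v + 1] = 9 - 2*v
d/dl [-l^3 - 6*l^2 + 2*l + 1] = -3*l^2 - 12*l + 2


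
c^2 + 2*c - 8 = (c - 2)*(c + 4)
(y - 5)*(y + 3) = y^2 - 2*y - 15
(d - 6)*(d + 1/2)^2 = d^3 - 5*d^2 - 23*d/4 - 3/2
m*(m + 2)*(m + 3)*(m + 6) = m^4 + 11*m^3 + 36*m^2 + 36*m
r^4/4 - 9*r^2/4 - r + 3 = (r/2 + 1)^2*(r - 3)*(r - 1)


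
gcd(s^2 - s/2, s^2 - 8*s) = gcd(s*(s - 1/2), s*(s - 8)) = s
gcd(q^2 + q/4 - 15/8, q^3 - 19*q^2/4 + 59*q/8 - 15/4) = q - 5/4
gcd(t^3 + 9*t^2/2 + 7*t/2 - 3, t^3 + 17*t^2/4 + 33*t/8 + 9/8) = t + 3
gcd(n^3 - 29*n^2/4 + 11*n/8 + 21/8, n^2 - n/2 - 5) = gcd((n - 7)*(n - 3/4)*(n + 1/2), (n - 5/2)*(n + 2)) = 1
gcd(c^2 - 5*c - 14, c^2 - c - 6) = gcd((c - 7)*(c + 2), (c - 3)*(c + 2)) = c + 2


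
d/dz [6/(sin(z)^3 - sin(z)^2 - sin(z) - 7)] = 6*(-3*sin(z)^2 + 2*sin(z) + 1)*cos(z)/(-sin(z)^3 + sin(z)^2 + sin(z) + 7)^2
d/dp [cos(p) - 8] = -sin(p)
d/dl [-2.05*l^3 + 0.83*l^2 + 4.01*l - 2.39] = -6.15*l^2 + 1.66*l + 4.01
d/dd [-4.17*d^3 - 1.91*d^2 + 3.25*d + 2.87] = -12.51*d^2 - 3.82*d + 3.25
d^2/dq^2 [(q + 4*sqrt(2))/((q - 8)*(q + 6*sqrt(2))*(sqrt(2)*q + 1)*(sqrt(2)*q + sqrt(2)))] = (12*sqrt(2)*q^7 - 112*sqrt(2)*q^6 + 368*q^6 - 3318*q^5 + 2349*sqrt(2)*q^5 - 18501*sqrt(2)*q^4 + 16818*q^4 - 74900*q^3 + 47453*sqrt(2)*q^3 + 9072*sqrt(2)*q^2 + 192696*q^2 + 111120*sqrt(2)*q + 188832*q + 30912*sqrt(2) + 103232)/(2*sqrt(2)*q^12 - 42*sqrt(2)*q^11 + 78*q^11 - 1638*q^10 + 789*sqrt(2)*q^10 - 11417*sqrt(2)*q^9 + 12727*q^9 - 66339*q^8 + 68079*sqrt(2)*q^8 - 74907*sqrt(2)*q^7 + 311415*q^7 - 134170*sqrt(2)*q^6 - 185731*q^6 - 2777424*q^5 - 761670*sqrt(2)*q^5 - 3430752*sqrt(2)*q^4 - 4230408*q^4 - 4381776*sqrt(2)*q^3 - 4367168*q^3 - 3773952*q^2 - 2093184*sqrt(2)*q^2 - 1437696*q - 580608*sqrt(2)*q - 221184*sqrt(2))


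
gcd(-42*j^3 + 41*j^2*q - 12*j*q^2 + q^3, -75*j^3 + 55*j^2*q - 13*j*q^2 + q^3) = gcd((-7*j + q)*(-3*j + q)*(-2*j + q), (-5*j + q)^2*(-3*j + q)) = -3*j + q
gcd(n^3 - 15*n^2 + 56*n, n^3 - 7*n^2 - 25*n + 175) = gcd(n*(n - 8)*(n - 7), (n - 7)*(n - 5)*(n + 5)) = n - 7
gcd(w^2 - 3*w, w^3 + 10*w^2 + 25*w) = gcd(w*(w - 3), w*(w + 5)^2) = w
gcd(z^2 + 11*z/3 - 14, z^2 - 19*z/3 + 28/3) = z - 7/3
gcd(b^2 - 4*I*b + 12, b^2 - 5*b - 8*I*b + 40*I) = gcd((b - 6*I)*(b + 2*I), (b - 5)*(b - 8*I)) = 1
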